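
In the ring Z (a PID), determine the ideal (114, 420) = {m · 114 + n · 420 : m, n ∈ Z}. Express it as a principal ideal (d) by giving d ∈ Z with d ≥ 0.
In the PID Z, (a, b) is generated by gcd(a, b). Compute gcd(420, 114) with the extended Euclidean algorithm, tracking rows (r, s, t) with s·420 + t·114 = r:
  row A: (420, 1, 0)   [1·420 + 0·114 = 420]
  row B: (114, 0, 1)   [0·420 + 1·114 = 114]
  420 = 3·114 + 78   → row C = row A − 3·row B = (78, 1, −3)   [check: 1·420 − 3·114 = 78]
  114 = 1·78 + 36   → row D = row B − 1·row C = (36, −1, 4)   [check: −1·420 + 4·114 = 36]
  78 = 2·36 + 6   → row E = row C − 2·row D = (6, 3, −11)   [check: 3·420 − 11·114 = 6]
  36 = 6·6 + 0   → remainder 0, stop. gcd = 6 (last nonzero row E).
So gcd(114, 420) = 6, with Bézout identity 3·420 − 11·114 = 6. Containment (⊇): the Bézout identity exhibits 6 as an element of (114, 420), giving (6) ⊆ (114, 420). Containment (⊆): since 6 | 114 and 6 | 420 (114 = 6·19, 420 = 6·70), every Z-linear combination of 114 and 420 is divisible by 6, so (114, 420) ⊆ (6). Therefore (114, 420) = (6), d = 6.

Final answer: (114, 420) = (6); d = 6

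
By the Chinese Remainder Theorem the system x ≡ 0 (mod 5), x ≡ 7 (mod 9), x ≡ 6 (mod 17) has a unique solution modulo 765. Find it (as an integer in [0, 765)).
The moduli 5, 9, 17 are pairwise coprime, so by the CRT there is a unique solution mod 5·9·17 = 765.
Solve by successive substitution. Start with x ≡ 0 (mod 5).
  Combine with x ≡ 7 (mod 9): write x = 5·t and require 5·t ≡ 7 (mod 9). Since 5^(−1) ≡ 2 (mod 9), t ≡ 2·7 ≡ 5 (mod 9). So x ≡ 5·5 = 25 (mod 45).
  Combine with x ≡ 6 (mod 17): write x = 25 + 45·t and require 25 + 45·t ≡ 6 (mod 17), i.e. 45·t ≡ 6 − 25 ≡ 15 (mod 17). Since 45^(−1) ≡ 14 (mod 17) (45 ≡ 11 (mod 17)), t ≡ 14·15 ≡ 6 (mod 17). So x ≡ 25 + 45·6 = 295 (mod 765).
Unique solution in [0, 765): x = 295.

Final answer: x ≡ 295 (mod 765); the representative in [0, 765) is 295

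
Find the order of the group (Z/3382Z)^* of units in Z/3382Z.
(Z/3382Z)^* consists of the classes a with gcd(a, 3382) = 1, so its order is φ(3382). φ is multiplicative, with φ(p^e) = p^e − p^(e−1). Factorise 3382 = 2 · 19 · 89. Then
  φ(3382) = (2 − 1) · (19 − 1) · (89 − 1) = 1 · 18 · 88 = 1584.
Thus |(Z/3382Z)^*| = 1584.

Final answer: |(Z/3382Z)^*| = 1584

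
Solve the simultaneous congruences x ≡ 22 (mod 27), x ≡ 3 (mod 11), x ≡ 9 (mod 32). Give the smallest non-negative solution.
The moduli 27, 11, 32 are pairwise coprime, so by the CRT there is a unique solution mod 27·11·32 = 9504.
Solve by successive substitution. Start with x ≡ 22 (mod 27).
  Combine with x ≡ 3 (mod 11): write x = 22 + 27·t and require 22 + 27·t ≡ 3 (mod 11), i.e. 27·t ≡ 3 − 22 ≡ 3 (mod 11). Since 27^(−1) ≡ 9 (mod 11) (27 ≡ 5 (mod 11)), t ≡ 9·3 ≡ 5 (mod 11). So x ≡ 22 + 27·5 = 157 (mod 297).
  Combine with x ≡ 9 (mod 32): write x = 157 + 297·t and require 157 + 297·t ≡ 9 (mod 32), i.e. 297·t ≡ 9 − 157 ≡ 12 (mod 32). Since 297^(−1) ≡ 25 (mod 32) (297 ≡ 9 (mod 32)), t ≡ 25·12 ≡ 12 (mod 32). So x ≡ 157 + 297·12 = 3721 (mod 9504).
Unique solution in [0, 9504): x = 3721.

Final answer: x ≡ 3721 (mod 9504); the representative in [0, 9504) is 3721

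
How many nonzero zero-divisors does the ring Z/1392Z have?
Z/1392Z has 943 nonzero zero-divisors

In Z/1392Z each nonzero element is either a unit (gcd with 1392 is 1) or a zero-divisor (gcd > 1). The number of units is φ(1392): factorise 1392 = 2^4 · 3 · 29, so φ(1392) = (2^4 − 2^3) · (3 − 1) · (29 − 1) = 8 · 2 · 28 = 448. The nonzero elements number 1392 − 1 = 1391. Hence the nonzero zero-divisors number 1391 − 448 = 943.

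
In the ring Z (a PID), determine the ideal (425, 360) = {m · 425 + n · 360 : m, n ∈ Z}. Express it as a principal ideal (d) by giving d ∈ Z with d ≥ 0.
In the PID Z, (a, b) is generated by gcd(a, b). Compute gcd(425, 360) with the extended Euclidean algorithm, tracking rows (r, s, t) with s·425 + t·360 = r:
  row A: (425, 1, 0)   [1·425 + 0·360 = 425]
  row B: (360, 0, 1)   [0·425 + 1·360 = 360]
  425 = 1·360 + 65   → row C = row A − 1·row B = (65, 1, −1)   [check: 1·425 − 1·360 = 65]
  360 = 5·65 + 35   → row D = row B − 5·row C = (35, −5, 6)   [check: −5·425 + 6·360 = 35]
  65 = 1·35 + 30   → row E = row C − 1·row D = (30, 6, −7)   [check: 6·425 − 7·360 = 30]
  35 = 1·30 + 5   → row F = row D − 1·row E = (5, −11, 13)   [check: −11·425 + 13·360 = 5]
  30 = 6·5 + 0   → remainder 0, stop. gcd = 5 (last nonzero row F).
So gcd(425, 360) = 5, with Bézout identity −11·425 + 13·360 = 5. Containment (⊇): the Bézout identity exhibits 5 as an element of (425, 360), giving (5) ⊆ (425, 360). Containment (⊆): since 5 | 425 and 5 | 360 (425 = 5·85, 360 = 5·72), every Z-linear combination of 425 and 360 is divisible by 5, so (425, 360) ⊆ (5). Therefore (425, 360) = (5), d = 5.

Final answer: (425, 360) = (5); d = 5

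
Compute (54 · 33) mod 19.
Reduce the factors first: 54 ≡ 16, 33 ≡ 14 (mod 19), so 54 · 33 ≡ 16 · 14 (mod 19). 16 · 14 = 224. Dividing by 19: 224 = 11·19 + 15. So (54 · 33) mod 19 = 15.

Final answer: 15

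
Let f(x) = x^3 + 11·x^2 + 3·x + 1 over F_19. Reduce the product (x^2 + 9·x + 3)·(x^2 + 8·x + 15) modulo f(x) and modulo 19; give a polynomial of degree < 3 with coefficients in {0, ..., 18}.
Multiply as integer polynomials: a · b = x^4 + 17·x^3 + 90·x^2 + 159·x + 45. Reducing coefficients mod 19: a · b ≡ x^4 + 17·x^3 + 14·x^2 + 7·x + 7. Now divide by f(x) = x^3 + 11·x^2 + 3·x + 1 in F_19[x], eliminating the leading term at each step:
  leading term x^4: subtract (x)·f(x) = x^4 + 11·x^3 + 3·x^2 + x, leaving 6·x^3 + 11·x^2 + 6·x + 7 (coefficients mod 19)
  leading term 6·x^3: subtract (6)·f(x) = 6·x^3 + 9·x^2 + 18·x + 6, leaving 2·x^2 + 7·x + 1 (coefficients mod 19)
The degree is now < 3, so this is the remainder. Hence a · b ≡ 2·x^2 + 7·x + 1 in F_19[x]/(f).

Final answer: a · b ≡ 2·x^2 + 7·x + 1 (mod f(x))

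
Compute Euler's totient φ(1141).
φ(1141) = 972

φ is multiplicative, with φ(p^e) = p^e − p^(e−1). Factorise 1141 = 7 · 163. Then
  φ(1141) = (7 − 1) · (163 − 1) = 6 · 162 = 972.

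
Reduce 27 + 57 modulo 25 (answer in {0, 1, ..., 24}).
9

Reduce the summands first: 27 ≡ 2, 57 ≡ 7 (mod 25), so 27 + 57 ≡ 2 + 7 (mod 25). 2 + 7 = 9; 9 = 0·25 + 9, so (27 + 57) mod 25 = 9.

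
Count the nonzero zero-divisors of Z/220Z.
In Z/220Z each nonzero element is either a unit (gcd with 220 is 1) or a zero-divisor (gcd > 1). The number of units is φ(220): factorise 220 = 2^2 · 5 · 11, so φ(220) = (2^2 − 2^1) · (5 − 1) · (11 − 1) = 2 · 4 · 10 = 80. The nonzero elements number 220 − 1 = 219. Hence the nonzero zero-divisors number 219 − 80 = 139.

Final answer: Z/220Z has 139 nonzero zero-divisors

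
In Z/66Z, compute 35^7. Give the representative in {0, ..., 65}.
Use repeated squaring. Binary(7) = 111. Walk through the bits of the exponent 7 left-to-right: at each bit after the leading one, square the running value, then multiply by 35 if the bit is 1 (always reducing mod 66):
  bit 1 = 1 (leading): start with 35.
  bit 2 = 1: square 35^2 = 1225 ≡ 37; bit is 1, so multiply 37·35 = 1295 ≡ 41 (mod 66).
  bit 3 = 1: square 41^2 = 1681 ≡ 31; bit is 1, so multiply 31·35 = 1085 ≡ 29 (mod 66).
Final value: 35^7 ≡ 29 (mod 66).

Final answer: 29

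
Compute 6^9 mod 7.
6

Use repeated squaring. Binary(9) = 1001. Walk through the bits of the exponent 9 left-to-right: at each bit after the leading one, square the running value, then multiply by 6 if the bit is 1 (always reducing mod 7):
  bit 1 = 1 (leading): start with 6.
  bit 2 = 0: square 6^2 = 36 ≡ 1 (mod 7).
  bit 3 = 0: square 1^2 = 1 (mod 7).
  bit 4 = 1: square 1^2 = 1; bit is 1, so multiply 1·6 = 6 (mod 7).
Final value: 6^9 ≡ 6 (mod 7).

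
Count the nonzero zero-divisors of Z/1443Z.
In Z/1443Z each nonzero element is either a unit (gcd with 1443 is 1) or a zero-divisor (gcd > 1). The number of units is φ(1443): factorise 1443 = 3 · 13 · 37, so φ(1443) = (3 − 1) · (13 − 1) · (37 − 1) = 2 · 12 · 36 = 864. The nonzero elements number 1443 − 1 = 1442. Hence the nonzero zero-divisors number 1442 − 864 = 578.

Final answer: Z/1443Z has 578 nonzero zero-divisors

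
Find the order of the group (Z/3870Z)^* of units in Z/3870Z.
|(Z/3870Z)^*| = 1008

(Z/3870Z)^* consists of the classes a with gcd(a, 3870) = 1, so its order is φ(3870). φ is multiplicative, with φ(p^e) = p^e − p^(e−1). Factorise 3870 = 2 · 3^2 · 5 · 43. Then
  φ(3870) = (2 − 1) · (3^2 − 3^1) · (5 − 1) · (43 − 1) = 1 · 6 · 4 · 42 = 1008.
Thus |(Z/3870Z)^*| = 1008.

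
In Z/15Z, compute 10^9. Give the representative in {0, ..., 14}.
10

Use repeated squaring. Binary(9) = 1001. Walk through the bits of the exponent 9 left-to-right: at each bit after the leading one, square the running value, then multiply by 10 if the bit is 1 (always reducing mod 15):
  bit 1 = 1 (leading): start with 10.
  bit 2 = 0: square 10^2 = 100 ≡ 10 (mod 15).
  bit 3 = 0: square 10^2 = 100 ≡ 10 (mod 15).
  bit 4 = 1: square 10^2 = 100 ≡ 10; bit is 1, so multiply 10·10 = 100 ≡ 10 (mod 15).
Final value: 10^9 ≡ 10 (mod 15).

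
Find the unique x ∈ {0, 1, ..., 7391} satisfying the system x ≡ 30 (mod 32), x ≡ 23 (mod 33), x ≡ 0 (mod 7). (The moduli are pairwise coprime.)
x ≡ 2366 (mod 7392); the representative in [0, 7392) is 2366

The moduli 32, 33, 7 are pairwise coprime, so by the CRT there is a unique solution mod 32·33·7 = 7392.
Solve by successive substitution. Start with x ≡ 30 (mod 32).
  Combine with x ≡ 23 (mod 33): write x = 30 + 32·t and require 30 + 32·t ≡ 23 (mod 33), i.e. 32·t ≡ 23 − 30 ≡ 26 (mod 33). Since 32^(−1) ≡ 32 (mod 33), t ≡ 32·26 ≡ 7 (mod 33). So x ≡ 30 + 32·7 = 254 (mod 1056).
  Combine with x ≡ 0 (mod 7): write x = 254 + 1056·t and require 254 + 1056·t ≡ 0 (mod 7), i.e. 1056·t ≡ 0 − 254 ≡ 5 (mod 7). Since 1056^(−1) ≡ 6 (mod 7) (1056 ≡ 6 (mod 7)), t ≡ 6·5 ≡ 2 (mod 7). So x ≡ 254 + 1056·2 = 2366 (mod 7392).
Unique solution in [0, 7392): x = 2366.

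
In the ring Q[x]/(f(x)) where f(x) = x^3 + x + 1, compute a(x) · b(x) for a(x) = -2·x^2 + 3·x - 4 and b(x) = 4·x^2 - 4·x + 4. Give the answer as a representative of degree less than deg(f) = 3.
a · b ≡ -28·x^2 + 16·x - 36 (mod f(x))

First multiply in Q[x] without reducing: a · b = -8·x^4 + 20·x^3 - 36·x^2 + 28·x - 16. Now divide by f(x) = x^3 + x + 1, eliminating the leading term at each step:
  leading term -8·x^4: subtract (-8·x)·f(x) = -8·x^4 - 8·x^2 - 8·x, leaving 20·x^3 - 28·x^2 + 36·x - 16
  leading term 20·x^3: subtract (20)·f(x) = 20·x^3 + 20·x + 20, leaving -28·x^2 + 16·x - 36
The degree is now < 3, so this is the remainder. Hence a · b ≡ -28·x^2 + 16·x - 36 in Q[x]/(f).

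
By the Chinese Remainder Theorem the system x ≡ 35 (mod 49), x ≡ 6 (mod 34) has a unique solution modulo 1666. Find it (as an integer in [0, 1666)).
The moduli 49, 34 are pairwise coprime, so by the CRT there is a unique solution mod 49·34 = 1666.
Solve by successive substitution. Start with x ≡ 35 (mod 49).
  Combine with x ≡ 6 (mod 34): write x = 35 + 49·t and require 35 + 49·t ≡ 6 (mod 34), i.e. 49·t ≡ 6 − 35 ≡ 5 (mod 34). Since 49^(−1) ≡ 25 (mod 34) (49 ≡ 15 (mod 34)), t ≡ 25·5 ≡ 23 (mod 34). So x ≡ 35 + 49·23 = 1162 (mod 1666).
Unique solution in [0, 1666): x = 1162.

Final answer: x ≡ 1162 (mod 1666); the representative in [0, 1666) is 1162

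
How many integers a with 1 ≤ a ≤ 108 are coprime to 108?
36

The number of a ∈ {1, ..., 108} with gcd(a, 108) = 1 is by definition Euler's totient φ(108). φ is multiplicative, with φ(p^e) = p^e − p^(e−1). Factorise 108 = 2^2 · 3^3. Then
  φ(108) = (2^2 − 2^1) · (3^3 − 3^2) = 2 · 18 = 36.
So there are 36 such integers.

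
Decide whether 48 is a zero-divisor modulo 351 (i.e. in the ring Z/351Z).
YES

gcd(48, 351) = 3 > 1, so 48 is not a unit in Z/351Z. In Z/nZ every nonzero non-unit is a zero-divisor: explicitly, take b = 351/gcd = 117 ≠ 0 (mod 351); then 48·117 = 5616 = 16·351, i.e. 48·117 ≡ 0 (mod 351). So 48 is a zero-divisor.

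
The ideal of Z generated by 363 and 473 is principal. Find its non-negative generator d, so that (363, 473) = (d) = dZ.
(363, 473) = (11); d = 11

In the PID Z, (a, b) is generated by gcd(a, b). Compute gcd(473, 363) with the extended Euclidean algorithm, tracking rows (r, s, t) with s·473 + t·363 = r:
  row A: (473, 1, 0)   [1·473 + 0·363 = 473]
  row B: (363, 0, 1)   [0·473 + 1·363 = 363]
  473 = 1·363 + 110   → row C = row A − 1·row B = (110, 1, −1)   [check: 1·473 − 1·363 = 110]
  363 = 3·110 + 33   → row D = row B − 3·row C = (33, −3, 4)   [check: −3·473 + 4·363 = 33]
  110 = 3·33 + 11   → row E = row C − 3·row D = (11, 10, −13)   [check: 10·473 − 13·363 = 11]
  33 = 3·11 + 0   → remainder 0, stop. gcd = 11 (last nonzero row E).
So gcd(363, 473) = 11, with Bézout identity 10·473 − 13·363 = 11. Containment (⊇): the Bézout identity exhibits 11 as an element of (363, 473), giving (11) ⊆ (363, 473). Containment (⊆): since 11 | 363 and 11 | 473 (363 = 11·33, 473 = 11·43), every Z-linear combination of 363 and 473 is divisible by 11, so (363, 473) ⊆ (11). Therefore (363, 473) = (11), d = 11.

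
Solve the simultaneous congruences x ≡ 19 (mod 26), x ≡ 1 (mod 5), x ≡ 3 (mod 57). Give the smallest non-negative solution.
x ≡ 1371 (mod 7410); the representative in [0, 7410) is 1371

The moduli 26, 5, 57 are pairwise coprime, so by the CRT there is a unique solution mod 26·5·57 = 7410.
Solve by successive substitution. Start with x ≡ 19 (mod 26).
  Combine with x ≡ 1 (mod 5): write x = 19 + 26·t and require 19 + 26·t ≡ 1 (mod 5), i.e. 26·t ≡ 1 − 19 ≡ 2 (mod 5). Since 26^(−1) ≡ 1 (mod 5) (26 ≡ 1 (mod 5)), t ≡ 1·2 ≡ 2 (mod 5). So x ≡ 19 + 26·2 = 71 (mod 130).
  Combine with x ≡ 3 (mod 57): write x = 71 + 130·t and require 71 + 130·t ≡ 3 (mod 57), i.e. 130·t ≡ 3 − 71 ≡ 46 (mod 57). Since 130^(−1) ≡ 25 (mod 57) (130 ≡ 16 (mod 57)), t ≡ 25·46 ≡ 10 (mod 57). So x ≡ 71 + 130·10 = 1371 (mod 7410).
Unique solution in [0, 7410): x = 1371.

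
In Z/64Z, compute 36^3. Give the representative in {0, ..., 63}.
Use repeated squaring. Binary(3) = 11. Walk through the bits of the exponent 3 left-to-right: at each bit after the leading one, square the running value, then multiply by 36 if the bit is 1 (always reducing mod 64):
  bit 1 = 1 (leading): start with 36.
  bit 2 = 1: square 36^2 = 1296 ≡ 16; bit is 1, so multiply 16·36 = 576 ≡ 0 (mod 64).
Final value: 36^3 ≡ 0 (mod 64).

Final answer: 0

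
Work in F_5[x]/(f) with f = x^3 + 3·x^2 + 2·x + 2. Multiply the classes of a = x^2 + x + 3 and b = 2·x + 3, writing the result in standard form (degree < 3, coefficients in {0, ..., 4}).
a · b ≡ 4·x^2 (mod f(x))

Multiply as integer polynomials: a · b = 2·x^3 + 5·x^2 + 9·x + 9. Reducing coefficients mod 5: a · b ≡ 2·x^3 + 4·x + 4. Now divide by f(x) = x^3 + 3·x^2 + 2·x + 2 in F_5[x], eliminating the leading term at each step:
  leading term 2·x^3: subtract (2)·f(x) = 2·x^3 + x^2 + 4·x + 4, leaving 4·x^2 (coefficients mod 5)
The degree is now < 3, so this is the remainder. Hence a · b ≡ 4·x^2 in F_5[x]/(f).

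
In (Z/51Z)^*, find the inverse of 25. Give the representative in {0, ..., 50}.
25^(−1) ≡ 49 (mod 51)

Apply the extended Euclidean algorithm to (51, 25), tracking rows (r, s, t) with s·51 + t·25 = r. Each division r_prev = q·r_cur + r_new produces the new row as (previous row) − q·(current row):
  row A: (51, 1, 0)   [1·51 + 0·25 = 51]
  row B: (25, 0, 1)   [0·51 + 1·25 = 25]
  51 = 2·25 + 1   → row C = row A − 2·row B = (1, 1, −2)   [check: 1·51 − 2·25 = 1]
  25 = 25·1 + 0   → remainder 0, stop. gcd = 1 (last nonzero row C).
The gcd is 1, so 25 is invertible mod 51. The last nonzero row gives 1·51 − 2·25 = 1, so t = −2. So 25^(−1) ≡ −2 ≡ 49 (mod 51). Verify: 25 · 49 = 1225 ≡ 1 (mod 51). ✓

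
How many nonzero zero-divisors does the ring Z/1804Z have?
In Z/1804Z each nonzero element is either a unit (gcd with 1804 is 1) or a zero-divisor (gcd > 1). The number of units is φ(1804): factorise 1804 = 2^2 · 11 · 41, so φ(1804) = (2^2 − 2^1) · (11 − 1) · (41 − 1) = 2 · 10 · 40 = 800. The nonzero elements number 1804 − 1 = 1803. Hence the nonzero zero-divisors number 1803 − 800 = 1003.

Final answer: Z/1804Z has 1003 nonzero zero-divisors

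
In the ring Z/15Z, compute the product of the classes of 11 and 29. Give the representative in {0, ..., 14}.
4

Reduce the factors first: 29 ≡ 14 (mod 15), so 11 · 29 ≡ 11 · 14 (mod 15). 11 · 14 = 154. Dividing by 15: 154 = 10·15 + 4. So (11 · 29) mod 15 = 4.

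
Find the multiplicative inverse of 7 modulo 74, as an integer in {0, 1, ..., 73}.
Apply the extended Euclidean algorithm to (74, 7), tracking rows (r, s, t) with s·74 + t·7 = r. Each division r_prev = q·r_cur + r_new produces the new row as (previous row) − q·(current row):
  row A: (74, 1, 0)   [1·74 + 0·7 = 74]
  row B: (7, 0, 1)   [0·74 + 1·7 = 7]
  74 = 10·7 + 4   → row C = row A − 10·row B = (4, 1, −10)   [check: 1·74 − 10·7 = 4]
  7 = 1·4 + 3   → row D = row B − 1·row C = (3, −1, 11)   [check: −1·74 + 11·7 = 3]
  4 = 1·3 + 1   → row E = row C − 1·row D = (1, 2, −21)   [check: 2·74 − 21·7 = 1]
  3 = 3·1 + 0   → remainder 0, stop. gcd = 1 (last nonzero row E).
The gcd is 1, so 7 is invertible mod 74. The last nonzero row gives 2·74 − 21·7 = 1, so t = −21. So 7^(−1) ≡ −21 ≡ 53 (mod 74). Verify: 7 · 53 = 371 ≡ 1 (mod 74). ✓

Final answer: 7^(−1) ≡ 53 (mod 74)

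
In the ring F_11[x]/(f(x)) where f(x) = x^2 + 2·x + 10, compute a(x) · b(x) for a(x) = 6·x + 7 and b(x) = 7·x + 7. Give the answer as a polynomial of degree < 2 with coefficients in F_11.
a · b ≡ 7·x + 3 (mod f(x))

Multiply as integer polynomials: a · b = 42·x^2 + 91·x + 49. Reducing coefficients mod 11: a · b ≡ 9·x^2 + 3·x + 5. Now divide by f(x) = x^2 + 2·x + 10 in F_11[x], eliminating the leading term at each step:
  leading term 9·x^2: subtract (9)·f(x) = 9·x^2 + 7·x + 2, leaving 7·x + 3 (coefficients mod 11)
The degree is now < 2, so this is the remainder. Hence a · b ≡ 7·x + 3 in F_11[x]/(f).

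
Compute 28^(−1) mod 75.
28^(−1) ≡ 67 (mod 75)

Apply the extended Euclidean algorithm to (75, 28), tracking rows (r, s, t) with s·75 + t·28 = r. Each division r_prev = q·r_cur + r_new produces the new row as (previous row) − q·(current row):
  row A: (75, 1, 0)   [1·75 + 0·28 = 75]
  row B: (28, 0, 1)   [0·75 + 1·28 = 28]
  75 = 2·28 + 19   → row C = row A − 2·row B = (19, 1, −2)   [check: 1·75 − 2·28 = 19]
  28 = 1·19 + 9   → row D = row B − 1·row C = (9, −1, 3)   [check: −1·75 + 3·28 = 9]
  19 = 2·9 + 1   → row E = row C − 2·row D = (1, 3, −8)   [check: 3·75 − 8·28 = 1]
  9 = 9·1 + 0   → remainder 0, stop. gcd = 1 (last nonzero row E).
The gcd is 1, so 28 is invertible mod 75. The last nonzero row gives 3·75 − 8·28 = 1, so t = −8. So 28^(−1) ≡ −8 ≡ 67 (mod 75). Verify: 28 · 67 = 1876 ≡ 1 (mod 75). ✓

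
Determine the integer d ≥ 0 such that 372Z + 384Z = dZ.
(372, 384) = (12); d = 12

In the PID Z, (a, b) is generated by gcd(a, b). Compute gcd(384, 372) with the extended Euclidean algorithm, tracking rows (r, s, t) with s·384 + t·372 = r:
  row A: (384, 1, 0)   [1·384 + 0·372 = 384]
  row B: (372, 0, 1)   [0·384 + 1·372 = 372]
  384 = 1·372 + 12   → row C = row A − 1·row B = (12, 1, −1)   [check: 1·384 − 1·372 = 12]
  372 = 31·12 + 0   → remainder 0, stop. gcd = 12 (last nonzero row C).
So gcd(372, 384) = 12, with Bézout identity 1·384 − 1·372 = 12. Containment (⊇): the Bézout identity exhibits 12 as an element of (372, 384), giving (12) ⊆ (372, 384). Containment (⊆): since 12 | 372 and 12 | 384 (372 = 12·31, 384 = 12·32), every Z-linear combination of 372 and 384 is divisible by 12, so (372, 384) ⊆ (12). Therefore (372, 384) = (12), d = 12.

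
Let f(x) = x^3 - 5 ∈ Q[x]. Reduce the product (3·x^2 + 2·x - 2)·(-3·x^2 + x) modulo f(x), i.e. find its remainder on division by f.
a · b ≡ 8·x^2 - 47·x - 15 (mod f(x))

First multiply in Q[x] without reducing: a · b = -9·x^4 - 3·x^3 + 8·x^2 - 2·x. Now divide by f(x) = x^3 - 5, eliminating the leading term at each step:
  leading term -9·x^4: subtract (-9·x)·f(x) = -9·x^4 + 45·x, leaving -3·x^3 + 8·x^2 - 47·x
  leading term -3·x^3: subtract (-3)·f(x) = 15 - 3·x^3, leaving 8·x^2 - 47·x - 15
The degree is now < 3, so this is the remainder. Hence a · b ≡ 8·x^2 - 47·x - 15 in Q[x]/(f).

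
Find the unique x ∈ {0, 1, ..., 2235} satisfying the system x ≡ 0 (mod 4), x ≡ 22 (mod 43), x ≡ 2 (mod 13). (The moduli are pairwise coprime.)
The moduli 4, 43, 13 are pairwise coprime, so by the CRT there is a unique solution mod 4·43·13 = 2236.
Solve by successive substitution. Start with x ≡ 0 (mod 4).
  Combine with x ≡ 22 (mod 43): write x = 4·t and require 4·t ≡ 22 (mod 43). Since 4^(−1) ≡ 11 (mod 43), t ≡ 11·22 ≡ 27 (mod 43). So x ≡ 4·27 = 108 (mod 172).
  Combine with x ≡ 2 (mod 13): write x = 108 + 172·t and require 108 + 172·t ≡ 2 (mod 13), i.e. 172·t ≡ 2 − 108 ≡ 11 (mod 13). Since 172^(−1) ≡ 9 (mod 13) (172 ≡ 3 (mod 13)), t ≡ 9·11 ≡ 8 (mod 13). So x ≡ 108 + 172·8 = 1484 (mod 2236).
Unique solution in [0, 2236): x = 1484.

Final answer: x ≡ 1484 (mod 2236); the representative in [0, 2236) is 1484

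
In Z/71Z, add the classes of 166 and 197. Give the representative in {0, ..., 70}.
8

Reduce the summands first: 166 ≡ 24, 197 ≡ 55 (mod 71), so 166 + 197 ≡ 24 + 55 (mod 71). 24 + 55 = 79; 79 = 1·71 + 8, so (166 + 197) mod 71 = 8.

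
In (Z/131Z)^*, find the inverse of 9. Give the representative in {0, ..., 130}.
Apply the extended Euclidean algorithm to (131, 9), tracking rows (r, s, t) with s·131 + t·9 = r. Each division r_prev = q·r_cur + r_new produces the new row as (previous row) − q·(current row):
  row A: (131, 1, 0)   [1·131 + 0·9 = 131]
  row B: (9, 0, 1)   [0·131 + 1·9 = 9]
  131 = 14·9 + 5   → row C = row A − 14·row B = (5, 1, −14)   [check: 1·131 − 14·9 = 5]
  9 = 1·5 + 4   → row D = row B − 1·row C = (4, −1, 15)   [check: −1·131 + 15·9 = 4]
  5 = 1·4 + 1   → row E = row C − 1·row D = (1, 2, −29)   [check: 2·131 − 29·9 = 1]
  4 = 4·1 + 0   → remainder 0, stop. gcd = 1 (last nonzero row E).
The gcd is 1, so 9 is invertible mod 131. The last nonzero row gives 2·131 − 29·9 = 1, so t = −29. So 9^(−1) ≡ −29 ≡ 102 (mod 131). Verify: 9 · 102 = 918 ≡ 1 (mod 131). ✓

Final answer: 9^(−1) ≡ 102 (mod 131)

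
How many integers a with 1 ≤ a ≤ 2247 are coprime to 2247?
1272

The number of a ∈ {1, ..., 2247} with gcd(a, 2247) = 1 is by definition Euler's totient φ(2247). φ is multiplicative, with φ(p^e) = p^e − p^(e−1). Factorise 2247 = 3 · 7 · 107. Then
  φ(2247) = (3 − 1) · (7 − 1) · (107 − 1) = 2 · 6 · 106 = 1272.
So there are 1272 such integers.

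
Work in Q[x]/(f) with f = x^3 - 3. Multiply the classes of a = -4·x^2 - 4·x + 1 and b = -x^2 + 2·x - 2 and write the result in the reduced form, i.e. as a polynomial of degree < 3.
a · b ≡ -x^2 + 22·x - 14 (mod f(x))

First multiply in Q[x] without reducing: a · b = 4·x^4 - 4·x^3 - x^2 + 10·x - 2. Now divide by f(x) = x^3 - 3, eliminating the leading term at each step:
  leading term 4·x^4: subtract (4·x)·f(x) = 4·x^4 - 12·x, leaving -4·x^3 - x^2 + 22·x - 2
  leading term -4·x^3: subtract (-4)·f(x) = 12 - 4·x^3, leaving -x^2 + 22·x - 14
The degree is now < 3, so this is the remainder. Hence a · b ≡ -x^2 + 22·x - 14 in Q[x]/(f).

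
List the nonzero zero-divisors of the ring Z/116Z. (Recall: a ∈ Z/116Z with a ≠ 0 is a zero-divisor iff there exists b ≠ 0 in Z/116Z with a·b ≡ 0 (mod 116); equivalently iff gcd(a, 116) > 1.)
An element a ∈ Z/116Z (with a ≠ 0) is a zero-divisor iff gcd(a, 116) > 1 (because a is a unit precisely when gcd(a, n) = 1, and in Z/nZ every nonzero, non-unit element is a zero-divisor). Scan a = 1, ..., 115 and keep those with gcd(a, 116) > 1:
  gcd(2, 116) = 2, gcd(4, 116) = 4, gcd(6, 116) = 2, gcd(8, 116) = 4, gcd(10, 116) = 2, gcd(12, 116) = 4, gcd(14, 116) = 2, gcd(16, 116) = 4, gcd(18, 116) = 2, gcd(20, 116) = 4, gcd(22, 116) = 2, gcd(24, 116) = 4, gcd(26, 116) = 2, gcd(28, 116) = 4, gcd(29, 116) = 29, gcd(30, 116) = 2, gcd(32, 116) = 4, gcd(34, 116) = 2, gcd(36, 116) = 4, gcd(38, 116) = 2, gcd(40, 116) = 4, gcd(42, 116) = 2, gcd(44, 116) = 4, gcd(46, 116) = 2, gcd(48, 116) = 4, gcd(50, 116) = 2, gcd(52, 116) = 4, gcd(54, 116) = 2, gcd(56, 116) = 4, gcd(58, 116) = 58, gcd(60, 116) = 4, gcd(62, 116) = 2, gcd(64, 116) = 4, gcd(66, 116) = 2, gcd(68, 116) = 4, gcd(70, 116) = 2, gcd(72, 116) = 4, gcd(74, 116) = 2, gcd(76, 116) = 4, gcd(78, 116) = 2, gcd(80, 116) = 4, gcd(82, 116) = 2, gcd(84, 116) = 4, gcd(86, 116) = 2, gcd(87, 116) = 29, gcd(88, 116) = 4, gcd(90, 116) = 2, gcd(92, 116) = 4, gcd(94, 116) = 2, gcd(96, 116) = 4, gcd(98, 116) = 2, gcd(100, 116) = 4, gcd(102, 116) = 2, gcd(104, 116) = 4, gcd(106, 116) = 2, gcd(108, 116) = 4, gcd(110, 116) = 2, gcd(112, 116) = 4, gcd(114, 116) = 2.
All other a ∈ {1, ..., 115} have gcd(a, 116) = 1 and are units. So the nonzero zero-divisors are exactly the 59 values of a appearing in this scan.

Final answer: nonzero zero-divisors of Z/116Z = {2, 4, 6, 8, 10, 12, 14, 16, 18, 20, 22, 24, 26, 28, 29, 30, 32, 34, 36, 38, 40, 42, 44, 46, 48, 50, 52, 54, 56, 58, 60, 62, 64, 66, 68, 70, 72, 74, 76, 78, 80, 82, 84, 86, 87, 88, 90, 92, 94, 96, 98, 100, 102, 104, 106, 108, 110, 112, 114}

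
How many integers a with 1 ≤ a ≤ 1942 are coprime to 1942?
970

The number of a ∈ {1, ..., 1942} with gcd(a, 1942) = 1 is by definition Euler's totient φ(1942). φ is multiplicative, with φ(p^e) = p^e − p^(e−1). Factorise 1942 = 2 · 971. Then
  φ(1942) = (2 − 1) · (971 − 1) = 1 · 970 = 970.
So there are 970 such integers.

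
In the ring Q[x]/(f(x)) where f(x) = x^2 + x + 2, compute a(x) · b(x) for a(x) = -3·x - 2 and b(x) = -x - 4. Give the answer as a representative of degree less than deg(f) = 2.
First multiply in Q[x] without reducing: a · b = 3·x^2 + 14·x + 8. Now divide by f(x) = x^2 + x + 2, eliminating the leading term at each step:
  leading term 3·x^2: subtract (3)·f(x) = 3·x^2 + 3·x + 6, leaving 11·x + 2
The degree is now < 2, so this is the remainder. Hence a · b ≡ 11·x + 2 in Q[x]/(f).

Final answer: a · b ≡ 11·x + 2 (mod f(x))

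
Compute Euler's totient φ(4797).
φ(4797) = 2880

φ is multiplicative, with φ(p^e) = p^e − p^(e−1). Factorise 4797 = 3^2 · 13 · 41. Then
  φ(4797) = (3^2 − 3^1) · (13 − 1) · (41 − 1) = 6 · 12 · 40 = 2880.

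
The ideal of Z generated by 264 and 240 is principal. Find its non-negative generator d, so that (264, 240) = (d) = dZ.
(264, 240) = (24); d = 24

In the PID Z, (a, b) is generated by gcd(a, b). Compute gcd(264, 240) with the extended Euclidean algorithm, tracking rows (r, s, t) with s·264 + t·240 = r:
  row A: (264, 1, 0)   [1·264 + 0·240 = 264]
  row B: (240, 0, 1)   [0·264 + 1·240 = 240]
  264 = 1·240 + 24   → row C = row A − 1·row B = (24, 1, −1)   [check: 1·264 − 1·240 = 24]
  240 = 10·24 + 0   → remainder 0, stop. gcd = 24 (last nonzero row C).
So gcd(264, 240) = 24, with Bézout identity 1·264 − 1·240 = 24. Containment (⊇): the Bézout identity exhibits 24 as an element of (264, 240), giving (24) ⊆ (264, 240). Containment (⊆): since 24 | 264 and 24 | 240 (264 = 24·11, 240 = 24·10), every Z-linear combination of 264 and 240 is divisible by 24, so (264, 240) ⊆ (24). Therefore (264, 240) = (24), d = 24.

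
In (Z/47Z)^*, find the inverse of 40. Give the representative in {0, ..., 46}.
Apply the extended Euclidean algorithm to (47, 40), tracking rows (r, s, t) with s·47 + t·40 = r. Each division r_prev = q·r_cur + r_new produces the new row as (previous row) − q·(current row):
  row A: (47, 1, 0)   [1·47 + 0·40 = 47]
  row B: (40, 0, 1)   [0·47 + 1·40 = 40]
  47 = 1·40 + 7   → row C = row A − 1·row B = (7, 1, −1)   [check: 1·47 − 1·40 = 7]
  40 = 5·7 + 5   → row D = row B − 5·row C = (5, −5, 6)   [check: −5·47 + 6·40 = 5]
  7 = 1·5 + 2   → row E = row C − 1·row D = (2, 6, −7)   [check: 6·47 − 7·40 = 2]
  5 = 2·2 + 1   → row F = row D − 2·row E = (1, −17, 20)   [check: −17·47 + 20·40 = 1]
  2 = 2·1 + 0   → remainder 0, stop. gcd = 1 (last nonzero row F).
The gcd is 1, so 40 is invertible mod 47. The last nonzero row gives −17·47 + 20·40 = 1, so t = 20. So 40^(−1) ≡ 20 (mod 47). Verify: 40 · 20 = 800 ≡ 1 (mod 47). ✓

Final answer: 40^(−1) ≡ 20 (mod 47)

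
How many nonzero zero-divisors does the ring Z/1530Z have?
Z/1530Z has 1145 nonzero zero-divisors

In Z/1530Z each nonzero element is either a unit (gcd with 1530 is 1) or a zero-divisor (gcd > 1). The number of units is φ(1530): factorise 1530 = 2 · 3^2 · 5 · 17, so φ(1530) = (2 − 1) · (3^2 − 3^1) · (5 − 1) · (17 − 1) = 1 · 6 · 4 · 16 = 384. The nonzero elements number 1530 − 1 = 1529. Hence the nonzero zero-divisors number 1529 − 384 = 1145.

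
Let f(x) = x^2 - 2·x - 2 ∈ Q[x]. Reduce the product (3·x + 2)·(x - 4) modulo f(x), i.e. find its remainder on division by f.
First multiply in Q[x] without reducing: a · b = 3·x^2 - 10·x - 8. Now divide by f(x) = x^2 - 2·x - 2, eliminating the leading term at each step:
  leading term 3·x^2: subtract (3)·f(x) = 3·x^2 - 6·x - 6, leaving -4·x - 2
The degree is now < 2, so this is the remainder. Hence a · b ≡ -4·x - 2 in Q[x]/(f).

Final answer: a · b ≡ -4·x - 2 (mod f(x))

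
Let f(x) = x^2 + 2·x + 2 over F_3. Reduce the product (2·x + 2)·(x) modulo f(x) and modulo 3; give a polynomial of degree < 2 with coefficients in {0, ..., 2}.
Multiply as integer polynomials: a · b = 2·x^2 + 2·x. Reducing coefficients mod 3: a · b ≡ 2·x^2 + 2·x. Now divide by f(x) = x^2 + 2·x + 2 in F_3[x], eliminating the leading term at each step:
  leading term 2·x^2: subtract (2)·f(x) = 2·x^2 + x + 1, leaving x + 2 (coefficients mod 3)
The degree is now < 2, so this is the remainder. Hence a · b ≡ x + 2 in F_3[x]/(f).

Final answer: a · b ≡ x + 2 (mod f(x))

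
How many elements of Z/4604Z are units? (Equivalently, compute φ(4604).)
An element a ∈ Z/4604Z is a unit iff gcd(a, 4604) = 1, so the number of units is φ(4604). φ is multiplicative, with φ(p^e) = p^e − p^(e−1). Factorise 4604 = 2^2 · 1151. Then
  φ(4604) = (2^2 − 2^1) · (1151 − 1) = 2 · 1150 = 2300.

Final answer: Z/4604Z has φ(4604) = 2300 units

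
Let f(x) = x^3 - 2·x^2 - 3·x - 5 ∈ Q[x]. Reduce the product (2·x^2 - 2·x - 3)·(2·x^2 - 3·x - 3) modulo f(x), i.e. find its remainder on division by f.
a · b ≡ 2·x^2 + 29·x - 1 (mod f(x))

First multiply in Q[x] without reducing: a · b = 4·x^4 - 10·x^3 - 6·x^2 + 15·x + 9. Now divide by f(x) = x^3 - 2·x^2 - 3·x - 5, eliminating the leading term at each step:
  leading term 4·x^4: subtract (4·x)·f(x) = 4·x^4 - 8·x^3 - 12·x^2 - 20·x, leaving -2·x^3 + 6·x^2 + 35·x + 9
  leading term -2·x^3: subtract (-2)·f(x) = -2·x^3 + 4·x^2 + 6·x + 10, leaving 2·x^2 + 29·x - 1
The degree is now < 3, so this is the remainder. Hence a · b ≡ 2·x^2 + 29·x - 1 in Q[x]/(f).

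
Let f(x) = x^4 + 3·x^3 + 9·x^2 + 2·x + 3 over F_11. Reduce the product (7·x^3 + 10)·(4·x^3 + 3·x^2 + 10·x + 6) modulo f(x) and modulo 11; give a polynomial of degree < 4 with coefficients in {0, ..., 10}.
a · b ≡ 9·x^2 + 6 (mod f(x))

Multiply as integer polynomials: a · b = 28·x^6 + 21·x^5 + 70·x^4 + 82·x^3 + 30·x^2 + 100·x + 60. Reducing coefficients mod 11: a · b ≡ 6·x^6 + 10·x^5 + 4·x^4 + 5·x^3 + 8·x^2 + x + 5. Now divide by f(x) = x^4 + 3·x^3 + 9·x^2 + 2·x + 3 in F_11[x], eliminating the leading term at each step:
  leading term 6·x^6: subtract (6·x^2)·f(x) = 6·x^6 + 7·x^5 + 10·x^4 + x^3 + 7·x^2, leaving 3·x^5 + 5·x^4 + 4·x^3 + x^2 + x + 5 (coefficients mod 11)
  leading term 3·x^5: subtract (3·x)·f(x) = 3·x^5 + 9·x^4 + 5·x^3 + 6·x^2 + 9·x, leaving 7·x^4 + 10·x^3 + 6·x^2 + 3·x + 5 (coefficients mod 11)
  leading term 7·x^4: subtract (7)·f(x) = 7·x^4 + 10·x^3 + 8·x^2 + 3·x + 10, leaving 9·x^2 + 6 (coefficients mod 11)
The degree is now < 4, so this is the remainder. Hence a · b ≡ 9·x^2 + 6 in F_11[x]/(f).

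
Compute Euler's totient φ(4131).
φ is multiplicative, with φ(p^e) = p^e − p^(e−1). Factorise 4131 = 3^5 · 17. Then
  φ(4131) = (3^5 − 3^4) · (17 − 1) = 162 · 16 = 2592.

Final answer: φ(4131) = 2592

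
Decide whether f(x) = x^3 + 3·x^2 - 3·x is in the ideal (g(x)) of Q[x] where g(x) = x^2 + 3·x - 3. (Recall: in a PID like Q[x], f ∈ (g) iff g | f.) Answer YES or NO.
In Q[x] the ideal (g) consists of all multiples of g, so f ∈ (g) iff g | f, i.e. iff the remainder of f on division by g is 0. Divide f by g (g is monic, so eliminate the leading term of the running remainder at each step):
  leading term x^3: subtract (x)·g(x) = x^3 + 3·x^2 - 3·x, leaving 0
The remainder is 0, so f(x) = g(x) · h(x) with h(x) = x. Hence g | f, i.e. f ∈ (g).

Final answer: YES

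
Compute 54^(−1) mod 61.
Apply the extended Euclidean algorithm to (61, 54), tracking rows (r, s, t) with s·61 + t·54 = r. Each division r_prev = q·r_cur + r_new produces the new row as (previous row) − q·(current row):
  row A: (61, 1, 0)   [1·61 + 0·54 = 61]
  row B: (54, 0, 1)   [0·61 + 1·54 = 54]
  61 = 1·54 + 7   → row C = row A − 1·row B = (7, 1, −1)   [check: 1·61 − 1·54 = 7]
  54 = 7·7 + 5   → row D = row B − 7·row C = (5, −7, 8)   [check: −7·61 + 8·54 = 5]
  7 = 1·5 + 2   → row E = row C − 1·row D = (2, 8, −9)   [check: 8·61 − 9·54 = 2]
  5 = 2·2 + 1   → row F = row D − 2·row E = (1, −23, 26)   [check: −23·61 + 26·54 = 1]
  2 = 2·1 + 0   → remainder 0, stop. gcd = 1 (last nonzero row F).
The gcd is 1, so 54 is invertible mod 61. The last nonzero row gives −23·61 + 26·54 = 1, so t = 26. So 54^(−1) ≡ 26 (mod 61). Verify: 54 · 26 = 1404 ≡ 1 (mod 61). ✓

Final answer: 54^(−1) ≡ 26 (mod 61)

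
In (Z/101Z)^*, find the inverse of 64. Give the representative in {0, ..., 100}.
Apply the extended Euclidean algorithm to (101, 64), tracking rows (r, s, t) with s·101 + t·64 = r. Each division r_prev = q·r_cur + r_new produces the new row as (previous row) − q·(current row):
  row A: (101, 1, 0)   [1·101 + 0·64 = 101]
  row B: (64, 0, 1)   [0·101 + 1·64 = 64]
  101 = 1·64 + 37   → row C = row A − 1·row B = (37, 1, −1)   [check: 1·101 − 1·64 = 37]
  64 = 1·37 + 27   → row D = row B − 1·row C = (27, −1, 2)   [check: −1·101 + 2·64 = 27]
  37 = 1·27 + 10   → row E = row C − 1·row D = (10, 2, −3)   [check: 2·101 − 3·64 = 10]
  27 = 2·10 + 7   → row F = row D − 2·row E = (7, −5, 8)   [check: −5·101 + 8·64 = 7]
  10 = 1·7 + 3   → row G = row E − 1·row F = (3, 7, −11)   [check: 7·101 − 11·64 = 3]
  7 = 2·3 + 1   → row H = row F − 2·row G = (1, −19, 30)   [check: −19·101 + 30·64 = 1]
  3 = 3·1 + 0   → remainder 0, stop. gcd = 1 (last nonzero row H).
The gcd is 1, so 64 is invertible mod 101. The last nonzero row gives −19·101 + 30·64 = 1, so t = 30. So 64^(−1) ≡ 30 (mod 101). Verify: 64 · 30 = 1920 ≡ 1 (mod 101). ✓

Final answer: 64^(−1) ≡ 30 (mod 101)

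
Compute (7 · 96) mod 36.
Reduce the factors first: 96 ≡ 24 (mod 36), so 7 · 96 ≡ 7 · 24 (mod 36). 7 · 24 = 168. Dividing by 36: 168 = 4·36 + 24. So (7 · 96) mod 36 = 24.

Final answer: 24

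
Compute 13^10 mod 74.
41

Use repeated squaring. Binary(10) = 1010. Walk through the bits of the exponent 10 left-to-right: at each bit after the leading one, square the running value, then multiply by 13 if the bit is 1 (always reducing mod 74):
  bit 1 = 1 (leading): start with 13.
  bit 2 = 0: square 13^2 = 169 ≡ 21 (mod 74).
  bit 3 = 1: square 21^2 = 441 ≡ 71; bit is 1, so multiply 71·13 = 923 ≡ 35 (mod 74).
  bit 4 = 0: square 35^2 = 1225 ≡ 41 (mod 74).
Final value: 13^10 ≡ 41 (mod 74).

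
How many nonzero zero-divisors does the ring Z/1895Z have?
Z/1895Z has 382 nonzero zero-divisors

In Z/1895Z each nonzero element is either a unit (gcd with 1895 is 1) or a zero-divisor (gcd > 1). The number of units is φ(1895): factorise 1895 = 5 · 379, so φ(1895) = (5 − 1) · (379 − 1) = 4 · 378 = 1512. The nonzero elements number 1895 − 1 = 1894. Hence the nonzero zero-divisors number 1894 − 1512 = 382.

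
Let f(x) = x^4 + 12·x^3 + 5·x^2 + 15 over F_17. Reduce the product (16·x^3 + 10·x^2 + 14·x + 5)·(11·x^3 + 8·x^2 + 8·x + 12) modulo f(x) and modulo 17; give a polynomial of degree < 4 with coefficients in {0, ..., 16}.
a · b ≡ 13·x^3 + 16·x^2 + 13·x + 4 (mod f(x))

Multiply as integer polynomials: a · b = 176·x^6 + 238·x^5 + 362·x^4 + 439·x^3 + 272·x^2 + 208·x + 60. Reducing coefficients mod 17: a · b ≡ 6·x^6 + 5·x^4 + 14·x^3 + 4·x + 9. Now divide by f(x) = x^4 + 12·x^3 + 5·x^2 + 15 in F_17[x], eliminating the leading term at each step:
  leading term 6·x^6: subtract (6·x^2)·f(x) = 6·x^6 + 4·x^5 + 13·x^4 + 5·x^2, leaving 13·x^5 + 9·x^4 + 14·x^3 + 12·x^2 + 4·x + 9 (coefficients mod 17)
  leading term 13·x^5: subtract (13·x)·f(x) = 13·x^5 + 3·x^4 + 14·x^3 + 8·x, leaving 6·x^4 + 12·x^2 + 13·x + 9 (coefficients mod 17)
  leading term 6·x^4: subtract (6)·f(x) = 6·x^4 + 4·x^3 + 13·x^2 + 5, leaving 13·x^3 + 16·x^2 + 13·x + 4 (coefficients mod 17)
The degree is now < 4, so this is the remainder. Hence a · b ≡ 13·x^3 + 16·x^2 + 13·x + 4 in F_17[x]/(f).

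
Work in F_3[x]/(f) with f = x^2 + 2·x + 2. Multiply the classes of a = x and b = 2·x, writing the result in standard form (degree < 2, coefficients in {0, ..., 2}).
Multiply as integer polynomials: a · b = 2·x^2. Reducing coefficients mod 3: a · b ≡ 2·x^2. Now divide by f(x) = x^2 + 2·x + 2 in F_3[x], eliminating the leading term at each step:
  leading term 2·x^2: subtract (2)·f(x) = 2·x^2 + x + 1, leaving 2·x + 2 (coefficients mod 3)
The degree is now < 2, so this is the remainder. Hence a · b ≡ 2·x + 2 in F_3[x]/(f).

Final answer: a · b ≡ 2·x + 2 (mod f(x))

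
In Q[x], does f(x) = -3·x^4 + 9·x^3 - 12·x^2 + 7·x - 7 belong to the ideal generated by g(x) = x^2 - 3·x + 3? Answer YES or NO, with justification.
NO

In Q[x] the ideal (g) consists of all multiples of g, so f ∈ (g) iff g | f, i.e. iff the remainder of f on division by g is 0. Divide f by g (g is monic, so eliminate the leading term of the running remainder at each step):
  leading term -3·x^4: subtract (-3·x^2)·g(x) = -3·x^4 + 9·x^3 - 9·x^2, leaving -3·x^2 + 7·x - 7
  leading term -3·x^2: subtract (-3)·g(x) = -3·x^2 + 9·x - 9, leaving 2 - 2·x
The remainder r(x) = 2 - 2·x ≠ 0 (and deg r < deg g), so g ∤ f, i.e. f ∉ (g).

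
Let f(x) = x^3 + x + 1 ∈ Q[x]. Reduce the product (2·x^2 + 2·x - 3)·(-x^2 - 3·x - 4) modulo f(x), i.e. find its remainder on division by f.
a · b ≡ -9·x^2 + 11·x + 20 (mod f(x))

First multiply in Q[x] without reducing: a · b = -2·x^4 - 8·x^3 - 11·x^2 + x + 12. Now divide by f(x) = x^3 + x + 1, eliminating the leading term at each step:
  leading term -2·x^4: subtract (-2·x)·f(x) = -2·x^4 - 2·x^2 - 2·x, leaving -8·x^3 - 9·x^2 + 3·x + 12
  leading term -8·x^3: subtract (-8)·f(x) = -8·x^3 - 8·x - 8, leaving -9·x^2 + 11·x + 20
The degree is now < 3, so this is the remainder. Hence a · b ≡ -9·x^2 + 11·x + 20 in Q[x]/(f).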